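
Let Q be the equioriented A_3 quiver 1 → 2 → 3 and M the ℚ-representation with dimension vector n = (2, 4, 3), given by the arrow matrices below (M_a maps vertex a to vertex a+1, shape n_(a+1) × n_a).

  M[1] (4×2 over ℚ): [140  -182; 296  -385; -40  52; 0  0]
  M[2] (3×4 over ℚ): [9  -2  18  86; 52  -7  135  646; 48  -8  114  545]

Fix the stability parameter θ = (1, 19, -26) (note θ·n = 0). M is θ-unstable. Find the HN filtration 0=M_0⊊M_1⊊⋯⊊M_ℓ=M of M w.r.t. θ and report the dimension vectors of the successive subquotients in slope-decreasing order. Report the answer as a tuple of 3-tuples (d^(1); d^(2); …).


Interval decomposition of M: I[1,3]^2, I[2,2], I[2,3].
HN type (ℓ=3): μ^(1)=19; μ^(2)=-2; μ^(3)=-7/2

((0, 1, 0); (2, 2, 2); (0, 1, 1))


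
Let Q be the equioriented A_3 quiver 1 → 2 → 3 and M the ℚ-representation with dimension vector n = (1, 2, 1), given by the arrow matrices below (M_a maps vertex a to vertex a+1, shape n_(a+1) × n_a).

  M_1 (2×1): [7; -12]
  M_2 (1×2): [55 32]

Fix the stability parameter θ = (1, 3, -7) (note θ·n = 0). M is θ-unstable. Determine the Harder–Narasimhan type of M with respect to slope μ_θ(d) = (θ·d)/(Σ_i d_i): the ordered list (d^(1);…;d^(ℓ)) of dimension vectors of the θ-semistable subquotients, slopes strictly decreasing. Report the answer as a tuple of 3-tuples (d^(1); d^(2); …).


Interval decomposition of M: I[1,3], I[2,2].
HN type (ℓ=2): μ^(1)=3; μ^(2)=-1

((0, 1, 0); (1, 1, 1))


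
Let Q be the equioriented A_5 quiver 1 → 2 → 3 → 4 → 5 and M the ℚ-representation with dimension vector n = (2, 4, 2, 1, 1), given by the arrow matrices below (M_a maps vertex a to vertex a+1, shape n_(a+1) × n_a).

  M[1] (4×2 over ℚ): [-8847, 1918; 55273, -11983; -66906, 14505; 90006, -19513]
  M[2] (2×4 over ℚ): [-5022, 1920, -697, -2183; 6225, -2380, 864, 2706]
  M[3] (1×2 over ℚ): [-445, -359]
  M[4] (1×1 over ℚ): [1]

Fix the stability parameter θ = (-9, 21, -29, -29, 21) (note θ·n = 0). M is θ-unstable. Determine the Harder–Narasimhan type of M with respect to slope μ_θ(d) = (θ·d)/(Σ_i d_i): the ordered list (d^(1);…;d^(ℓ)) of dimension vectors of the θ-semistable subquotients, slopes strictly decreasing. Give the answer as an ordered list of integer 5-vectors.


Interval decomposition of M: I[1,3], I[1,5], I[2,2]^2.
HN type (ℓ=4): μ^(1)=21; μ^(2)=-4; μ^(3)=-9; μ^(4)=-23/2

((0, 2, 0, 0, 1); (0, 1, 1, 0, 0); (1, 0, 0, 0, 0); (1, 1, 1, 1, 0))


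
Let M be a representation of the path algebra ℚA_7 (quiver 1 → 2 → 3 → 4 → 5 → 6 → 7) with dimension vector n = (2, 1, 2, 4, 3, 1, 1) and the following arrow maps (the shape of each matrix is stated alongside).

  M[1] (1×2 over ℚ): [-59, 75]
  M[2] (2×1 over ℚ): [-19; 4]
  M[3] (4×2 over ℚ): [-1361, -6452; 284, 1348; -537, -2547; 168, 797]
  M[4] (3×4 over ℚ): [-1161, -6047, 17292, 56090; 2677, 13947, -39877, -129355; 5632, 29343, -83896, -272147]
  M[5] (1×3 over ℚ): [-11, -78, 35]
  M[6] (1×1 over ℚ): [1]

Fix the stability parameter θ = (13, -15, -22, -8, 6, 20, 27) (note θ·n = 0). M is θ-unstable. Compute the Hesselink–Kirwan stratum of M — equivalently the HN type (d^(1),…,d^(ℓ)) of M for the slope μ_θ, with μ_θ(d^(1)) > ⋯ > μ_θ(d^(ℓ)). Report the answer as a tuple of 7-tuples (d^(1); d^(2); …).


Barcode: M ≅ I[1,1], I[1,7], I[3,5], I[4,4], I[4,5]. HN layers by μ_θ (6 steps, strictly decreasing):
  μ^(1)=27; μ^(2)=20; μ^(3)=13; μ^(4)=6; μ^(5)=-8; μ^(6)=-22

((0, 0, 0, 0, 0, 0, 1); (0, 0, 0, 0, 0, 1, 0); (1, 0, 0, 0, 0, 0, 0); (0, 0, 0, 0, 3, 0, 0); (1, 1, 1, 4, 0, 0, 0); (0, 0, 1, 0, 0, 0, 0))


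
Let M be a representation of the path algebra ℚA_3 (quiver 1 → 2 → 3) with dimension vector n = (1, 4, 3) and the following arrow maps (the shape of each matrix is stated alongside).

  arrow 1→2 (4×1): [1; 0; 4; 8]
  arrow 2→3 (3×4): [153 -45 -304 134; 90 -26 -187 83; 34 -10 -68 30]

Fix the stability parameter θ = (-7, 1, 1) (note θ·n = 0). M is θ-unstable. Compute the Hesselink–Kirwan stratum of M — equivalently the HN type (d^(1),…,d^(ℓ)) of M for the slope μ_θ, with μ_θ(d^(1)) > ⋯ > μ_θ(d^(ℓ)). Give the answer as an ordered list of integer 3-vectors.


Via rank(M_{q-1}∘⋯∘M_p): M ≅ I[1,3], I[2,2], I[2,3]^2.
μ_θ-semistable layers: μ^(1)=1; μ^(2)=-7

((0, 4, 3); (1, 0, 0))


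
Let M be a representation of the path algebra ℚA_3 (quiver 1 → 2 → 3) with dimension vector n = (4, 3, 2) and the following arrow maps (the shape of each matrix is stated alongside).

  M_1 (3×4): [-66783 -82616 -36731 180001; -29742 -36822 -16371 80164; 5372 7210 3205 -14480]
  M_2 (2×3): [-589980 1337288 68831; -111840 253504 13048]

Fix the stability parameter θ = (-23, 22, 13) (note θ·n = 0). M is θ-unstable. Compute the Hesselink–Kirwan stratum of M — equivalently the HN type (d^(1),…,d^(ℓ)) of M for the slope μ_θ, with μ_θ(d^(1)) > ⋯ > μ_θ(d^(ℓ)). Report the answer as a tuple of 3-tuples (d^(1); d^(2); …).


Barcode: M ≅ I[1,1], I[1,2]^2, I[1,3], I[3,3]. HN layers by μ_θ (4 steps, strictly decreasing):
  μ^(1)=22; μ^(2)=35/2; μ^(3)=13; μ^(4)=-23

((0, 2, 0); (0, 1, 1); (0, 0, 1); (4, 0, 0))


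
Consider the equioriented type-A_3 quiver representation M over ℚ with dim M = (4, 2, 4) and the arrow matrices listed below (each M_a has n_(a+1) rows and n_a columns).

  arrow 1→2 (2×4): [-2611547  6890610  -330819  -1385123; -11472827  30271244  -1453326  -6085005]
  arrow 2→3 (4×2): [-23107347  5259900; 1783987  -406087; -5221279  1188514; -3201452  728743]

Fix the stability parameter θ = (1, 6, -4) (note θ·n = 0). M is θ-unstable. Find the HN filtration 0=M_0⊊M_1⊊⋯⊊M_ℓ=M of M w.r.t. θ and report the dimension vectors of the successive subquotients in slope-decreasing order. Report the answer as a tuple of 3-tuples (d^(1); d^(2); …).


Via rank(M_{q-1}∘⋯∘M_p): M ≅ I[1,1]^2, I[1,3]^2, I[3,3]^2.
μ_θ-semistable layers: μ^(1)=1; μ^(2)=-4

((4, 2, 2); (0, 0, 2))


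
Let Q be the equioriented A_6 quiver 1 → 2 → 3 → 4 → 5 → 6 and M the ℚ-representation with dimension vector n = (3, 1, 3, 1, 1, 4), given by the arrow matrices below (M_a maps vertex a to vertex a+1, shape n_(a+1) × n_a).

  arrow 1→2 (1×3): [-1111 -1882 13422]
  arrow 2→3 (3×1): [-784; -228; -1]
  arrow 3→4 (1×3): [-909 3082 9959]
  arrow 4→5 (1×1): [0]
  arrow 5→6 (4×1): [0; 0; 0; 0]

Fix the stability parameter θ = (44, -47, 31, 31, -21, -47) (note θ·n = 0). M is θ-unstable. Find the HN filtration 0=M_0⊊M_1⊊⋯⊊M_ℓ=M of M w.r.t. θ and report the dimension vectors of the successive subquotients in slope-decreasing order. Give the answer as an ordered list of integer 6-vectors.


Via rank(M_{q-1}∘⋯∘M_p): M ≅ I[1,1]^2, I[1,4], I[3,3]^2, I[5,5], I[6,6]^4.
μ_θ-semistable layers: μ^(1)=44; μ^(2)=31; μ^(3)=-3/2; μ^(4)=-21; μ^(5)=-47

((2, 0, 0, 0, 0, 0); (0, 0, 3, 1, 0, 0); (1, 1, 0, 0, 0, 0); (0, 0, 0, 0, 1, 0); (0, 0, 0, 0, 0, 4))


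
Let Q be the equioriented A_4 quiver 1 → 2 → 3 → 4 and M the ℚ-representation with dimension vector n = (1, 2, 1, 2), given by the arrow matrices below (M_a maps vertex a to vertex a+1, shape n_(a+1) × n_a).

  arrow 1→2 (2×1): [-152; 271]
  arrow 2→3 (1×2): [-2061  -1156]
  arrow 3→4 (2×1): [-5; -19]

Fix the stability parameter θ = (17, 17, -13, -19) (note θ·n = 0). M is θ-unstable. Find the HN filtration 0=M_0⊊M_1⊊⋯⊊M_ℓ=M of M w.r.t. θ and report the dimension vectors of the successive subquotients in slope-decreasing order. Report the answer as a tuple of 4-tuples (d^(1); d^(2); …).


Via rank(M_{q-1}∘⋯∘M_p): M ≅ I[1,4], I[2,2], I[4,4].
μ_θ-semistable layers: μ^(1)=17; μ^(2)=1/2; μ^(3)=-19

((0, 1, 0, 0); (1, 1, 1, 1); (0, 0, 0, 1))


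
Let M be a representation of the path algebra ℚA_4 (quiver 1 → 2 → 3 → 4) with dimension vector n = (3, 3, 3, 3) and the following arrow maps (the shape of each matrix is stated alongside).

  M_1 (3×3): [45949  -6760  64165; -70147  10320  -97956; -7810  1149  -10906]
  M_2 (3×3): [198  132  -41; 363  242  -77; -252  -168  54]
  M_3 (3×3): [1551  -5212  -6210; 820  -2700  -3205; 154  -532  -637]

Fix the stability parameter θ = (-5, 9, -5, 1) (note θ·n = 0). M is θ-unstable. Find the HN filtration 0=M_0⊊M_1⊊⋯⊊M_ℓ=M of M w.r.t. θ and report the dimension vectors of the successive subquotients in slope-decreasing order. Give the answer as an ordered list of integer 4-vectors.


Interval decomposition of M: I[1,2], I[1,4]^2, I[3,3], I[4,4].
HN type (ℓ=4): μ^(1)=9; μ^(2)=5/3; μ^(3)=1; μ^(4)=-5

((0, 1, 0, 0); (0, 2, 2, 2); (0, 0, 0, 1); (3, 0, 1, 0))


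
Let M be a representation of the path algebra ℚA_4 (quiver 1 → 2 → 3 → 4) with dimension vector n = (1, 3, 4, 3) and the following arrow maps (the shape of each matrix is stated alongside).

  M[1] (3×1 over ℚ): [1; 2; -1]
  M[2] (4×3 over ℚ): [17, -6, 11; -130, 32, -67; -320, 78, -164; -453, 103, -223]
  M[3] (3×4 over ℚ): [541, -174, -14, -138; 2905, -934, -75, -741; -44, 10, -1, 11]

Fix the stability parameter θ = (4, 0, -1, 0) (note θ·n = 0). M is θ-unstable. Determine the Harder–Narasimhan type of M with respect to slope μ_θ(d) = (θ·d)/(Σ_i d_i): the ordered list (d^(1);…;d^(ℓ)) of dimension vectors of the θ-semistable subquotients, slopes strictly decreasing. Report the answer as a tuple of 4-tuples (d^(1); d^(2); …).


Barcode: M ≅ I[1,4], I[2,4]^2, I[3,3]. HN layers by μ_θ (4 steps, strictly decreasing):
  μ^(1)=3/4; μ^(2)=0; μ^(3)=-1/2; μ^(4)=-1

((1, 1, 1, 1); (0, 0, 0, 2); (0, 2, 2, 0); (0, 0, 1, 0))


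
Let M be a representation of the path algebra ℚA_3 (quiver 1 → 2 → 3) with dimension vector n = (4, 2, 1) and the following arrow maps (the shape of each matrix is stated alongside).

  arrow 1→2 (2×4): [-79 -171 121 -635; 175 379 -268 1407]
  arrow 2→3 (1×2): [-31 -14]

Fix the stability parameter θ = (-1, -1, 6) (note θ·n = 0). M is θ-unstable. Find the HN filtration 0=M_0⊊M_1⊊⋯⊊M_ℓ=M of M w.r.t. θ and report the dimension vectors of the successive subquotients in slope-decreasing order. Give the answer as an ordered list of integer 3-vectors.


Interval decomposition of M: I[1,1]^2, I[1,2], I[1,3].
HN type (ℓ=2): μ^(1)=6; μ^(2)=-1

((0, 0, 1); (4, 2, 0))


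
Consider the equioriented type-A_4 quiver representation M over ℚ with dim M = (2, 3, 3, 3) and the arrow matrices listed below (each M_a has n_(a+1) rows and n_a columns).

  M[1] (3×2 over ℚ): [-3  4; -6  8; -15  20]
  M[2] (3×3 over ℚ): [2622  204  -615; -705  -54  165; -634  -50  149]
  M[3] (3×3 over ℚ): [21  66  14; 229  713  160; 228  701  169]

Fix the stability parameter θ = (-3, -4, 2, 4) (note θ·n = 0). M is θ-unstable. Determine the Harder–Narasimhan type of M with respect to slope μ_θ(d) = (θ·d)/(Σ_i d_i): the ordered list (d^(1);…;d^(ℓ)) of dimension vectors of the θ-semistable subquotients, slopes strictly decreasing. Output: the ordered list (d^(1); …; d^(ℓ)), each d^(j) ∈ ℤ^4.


Barcode: M ≅ I[1,1], I[1,4], I[2,4]^2. HN layers by μ_θ (5 steps, strictly decreasing):
  μ^(1)=4; μ^(2)=2; μ^(3)=-3; μ^(4)=-7/2; μ^(5)=-4

((0, 0, 0, 3); (0, 0, 3, 0); (1, 0, 0, 0); (1, 1, 0, 0); (0, 2, 0, 0))


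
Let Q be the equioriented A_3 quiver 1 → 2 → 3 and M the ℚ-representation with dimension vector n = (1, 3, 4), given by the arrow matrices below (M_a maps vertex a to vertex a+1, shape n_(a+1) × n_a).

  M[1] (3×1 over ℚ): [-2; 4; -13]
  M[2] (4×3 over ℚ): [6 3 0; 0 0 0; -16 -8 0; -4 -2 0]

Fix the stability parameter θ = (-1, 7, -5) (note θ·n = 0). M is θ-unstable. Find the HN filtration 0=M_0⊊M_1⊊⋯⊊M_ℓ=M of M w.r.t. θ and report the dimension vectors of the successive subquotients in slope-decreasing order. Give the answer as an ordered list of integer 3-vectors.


Via rank(M_{q-1}∘⋯∘M_p): M ≅ I[1,2], I[2,2], I[2,3], I[3,3]^3.
μ_θ-semistable layers: μ^(1)=7; μ^(2)=1; μ^(3)=-1; μ^(4)=-5

((0, 2, 0); (0, 1, 1); (1, 0, 0); (0, 0, 3))


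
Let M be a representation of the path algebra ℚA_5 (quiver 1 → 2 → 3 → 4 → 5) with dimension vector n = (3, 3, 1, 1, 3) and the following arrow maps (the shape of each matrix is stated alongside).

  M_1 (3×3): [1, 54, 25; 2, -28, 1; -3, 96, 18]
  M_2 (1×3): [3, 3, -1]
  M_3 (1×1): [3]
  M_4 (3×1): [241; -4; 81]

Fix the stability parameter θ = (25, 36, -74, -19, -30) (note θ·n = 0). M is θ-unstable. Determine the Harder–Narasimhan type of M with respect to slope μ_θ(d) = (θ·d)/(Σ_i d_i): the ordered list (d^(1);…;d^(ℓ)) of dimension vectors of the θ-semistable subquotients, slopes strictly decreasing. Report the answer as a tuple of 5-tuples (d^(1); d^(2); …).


Interval decomposition of M: I[1,2]^2, I[1,5], I[5,5]^2.
HN type (ℓ=4): μ^(1)=36; μ^(2)=25; μ^(3)=-62/5; μ^(4)=-30

((0, 2, 0, 0, 0); (2, 0, 0, 0, 0); (1, 1, 1, 1, 1); (0, 0, 0, 0, 2))


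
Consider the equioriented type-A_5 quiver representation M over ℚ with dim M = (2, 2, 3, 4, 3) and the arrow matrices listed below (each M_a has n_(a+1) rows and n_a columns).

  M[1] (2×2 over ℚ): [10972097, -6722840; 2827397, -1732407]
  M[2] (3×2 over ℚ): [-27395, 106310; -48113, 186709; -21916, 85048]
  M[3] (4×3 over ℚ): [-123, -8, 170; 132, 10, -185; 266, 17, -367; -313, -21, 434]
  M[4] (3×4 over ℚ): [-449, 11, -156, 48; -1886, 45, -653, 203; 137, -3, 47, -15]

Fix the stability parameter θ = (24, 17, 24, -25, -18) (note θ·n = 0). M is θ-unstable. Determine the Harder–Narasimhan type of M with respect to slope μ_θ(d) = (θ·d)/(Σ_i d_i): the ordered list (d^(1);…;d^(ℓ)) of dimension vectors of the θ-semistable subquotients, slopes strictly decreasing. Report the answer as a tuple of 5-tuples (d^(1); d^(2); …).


Interval decomposition of M: I[1,4], I[1,5], I[3,5], I[4,5].
HN type (ℓ=5): μ^(1)=10; μ^(2)=22/5; μ^(3)=-19/3; μ^(4)=-18; μ^(5)=-25

((1, 1, 1, 1, 0); (1, 1, 1, 1, 1); (0, 0, 1, 1, 1); (0, 0, 0, 0, 1); (0, 0, 0, 1, 0))


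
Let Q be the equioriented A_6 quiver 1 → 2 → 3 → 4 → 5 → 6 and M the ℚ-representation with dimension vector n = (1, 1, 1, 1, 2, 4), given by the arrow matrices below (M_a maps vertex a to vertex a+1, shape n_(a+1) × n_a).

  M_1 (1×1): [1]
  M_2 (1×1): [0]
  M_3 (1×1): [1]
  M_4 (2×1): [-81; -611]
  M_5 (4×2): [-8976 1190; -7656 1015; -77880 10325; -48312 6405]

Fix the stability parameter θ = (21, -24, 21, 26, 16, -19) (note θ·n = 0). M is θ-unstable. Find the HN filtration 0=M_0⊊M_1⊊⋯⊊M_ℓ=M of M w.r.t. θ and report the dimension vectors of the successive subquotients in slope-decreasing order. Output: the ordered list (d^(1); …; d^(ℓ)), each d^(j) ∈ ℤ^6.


Via rank(M_{q-1}∘⋯∘M_p): M ≅ I[1,2], I[3,6], I[5,5], I[6,6]^3.
μ_θ-semistable layers: μ^(1)=16; μ^(2)=11; μ^(3)=-3/2; μ^(4)=-19

((0, 0, 0, 0, 1, 0); (0, 0, 1, 1, 1, 1); (1, 1, 0, 0, 0, 0); (0, 0, 0, 0, 0, 3))


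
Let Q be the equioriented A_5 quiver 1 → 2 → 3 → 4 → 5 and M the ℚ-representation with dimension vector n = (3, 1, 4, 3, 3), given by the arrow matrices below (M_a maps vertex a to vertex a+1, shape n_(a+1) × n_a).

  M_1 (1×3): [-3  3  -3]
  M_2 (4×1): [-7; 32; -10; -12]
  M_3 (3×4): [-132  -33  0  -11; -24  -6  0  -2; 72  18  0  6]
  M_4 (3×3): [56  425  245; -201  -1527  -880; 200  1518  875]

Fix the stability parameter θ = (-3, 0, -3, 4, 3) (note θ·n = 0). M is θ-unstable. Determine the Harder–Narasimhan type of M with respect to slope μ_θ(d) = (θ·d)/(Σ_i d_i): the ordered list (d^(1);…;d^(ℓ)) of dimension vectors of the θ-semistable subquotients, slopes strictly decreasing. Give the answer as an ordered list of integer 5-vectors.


Interval decomposition of M: I[1,1]^2, I[1,3], I[3,3]^2, I[3,5], I[4,5]^2.
HN type (ℓ=3): μ^(1)=7/2; μ^(2)=-3/2; μ^(3)=-3

((0, 0, 0, 3, 3); (0, 1, 1, 0, 0); (3, 0, 3, 0, 0))


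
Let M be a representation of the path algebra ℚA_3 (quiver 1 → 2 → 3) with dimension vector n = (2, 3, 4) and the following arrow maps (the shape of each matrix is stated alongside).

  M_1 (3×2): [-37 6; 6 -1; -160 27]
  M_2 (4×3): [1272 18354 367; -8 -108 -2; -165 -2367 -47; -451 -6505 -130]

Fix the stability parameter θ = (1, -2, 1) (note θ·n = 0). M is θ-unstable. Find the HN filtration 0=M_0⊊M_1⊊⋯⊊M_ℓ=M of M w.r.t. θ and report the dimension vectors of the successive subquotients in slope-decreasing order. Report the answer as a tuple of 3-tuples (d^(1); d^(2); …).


Barcode: M ≅ I[1,3]^2, I[2,3], I[3,3]. HN layers by μ_θ (3 steps, strictly decreasing):
  μ^(1)=1; μ^(2)=-1/2; μ^(3)=-2

((0, 0, 4); (2, 2, 0); (0, 1, 0))


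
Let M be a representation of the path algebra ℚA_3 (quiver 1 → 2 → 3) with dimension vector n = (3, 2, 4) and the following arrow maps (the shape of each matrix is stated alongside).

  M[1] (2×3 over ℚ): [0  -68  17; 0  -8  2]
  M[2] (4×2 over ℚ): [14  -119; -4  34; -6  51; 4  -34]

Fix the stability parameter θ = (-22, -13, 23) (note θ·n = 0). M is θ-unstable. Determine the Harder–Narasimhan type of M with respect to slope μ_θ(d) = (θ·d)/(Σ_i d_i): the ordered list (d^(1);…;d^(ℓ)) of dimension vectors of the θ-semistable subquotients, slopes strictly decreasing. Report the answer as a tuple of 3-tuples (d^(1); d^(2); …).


Interval decomposition of M: I[1,1]^2, I[1,2], I[2,3], I[3,3]^3.
HN type (ℓ=3): μ^(1)=23; μ^(2)=-13; μ^(3)=-22

((0, 0, 4); (0, 2, 0); (3, 0, 0))


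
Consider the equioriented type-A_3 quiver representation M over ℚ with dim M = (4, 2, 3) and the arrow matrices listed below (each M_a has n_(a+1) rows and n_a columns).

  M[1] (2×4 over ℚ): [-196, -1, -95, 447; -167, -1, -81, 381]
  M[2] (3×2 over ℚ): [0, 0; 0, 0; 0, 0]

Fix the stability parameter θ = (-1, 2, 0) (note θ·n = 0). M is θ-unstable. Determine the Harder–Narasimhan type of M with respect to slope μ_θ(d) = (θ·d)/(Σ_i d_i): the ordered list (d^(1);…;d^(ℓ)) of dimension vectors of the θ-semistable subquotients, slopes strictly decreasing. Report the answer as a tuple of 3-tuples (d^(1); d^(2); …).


Via rank(M_{q-1}∘⋯∘M_p): M ≅ I[1,1]^2, I[1,2]^2, I[3,3]^3.
μ_θ-semistable layers: μ^(1)=2; μ^(2)=0; μ^(3)=-1

((0, 2, 0); (0, 0, 3); (4, 0, 0))


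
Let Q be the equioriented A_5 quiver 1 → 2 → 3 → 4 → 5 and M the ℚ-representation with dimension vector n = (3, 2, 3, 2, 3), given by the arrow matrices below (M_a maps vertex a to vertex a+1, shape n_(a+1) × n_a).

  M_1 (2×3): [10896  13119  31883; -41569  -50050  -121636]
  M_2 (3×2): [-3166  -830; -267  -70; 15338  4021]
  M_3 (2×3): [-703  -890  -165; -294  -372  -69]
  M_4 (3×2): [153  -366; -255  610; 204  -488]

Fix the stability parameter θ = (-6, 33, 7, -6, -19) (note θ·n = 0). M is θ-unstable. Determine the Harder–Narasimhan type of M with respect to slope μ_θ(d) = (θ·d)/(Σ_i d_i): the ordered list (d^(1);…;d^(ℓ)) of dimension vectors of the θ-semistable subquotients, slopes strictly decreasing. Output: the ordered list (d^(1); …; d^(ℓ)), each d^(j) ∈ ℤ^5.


Via rank(M_{q-1}∘⋯∘M_p): M ≅ I[1,1], I[1,4], I[1,5], I[3,3], I[5,5]^2.
μ_θ-semistable layers: μ^(1)=34/3; μ^(2)=7; μ^(3)=15/4; μ^(4)=-6; μ^(5)=-19

((0, 1, 1, 1, 0); (0, 0, 1, 0, 0); (0, 1, 1, 1, 1); (3, 0, 0, 0, 0); (0, 0, 0, 0, 2))


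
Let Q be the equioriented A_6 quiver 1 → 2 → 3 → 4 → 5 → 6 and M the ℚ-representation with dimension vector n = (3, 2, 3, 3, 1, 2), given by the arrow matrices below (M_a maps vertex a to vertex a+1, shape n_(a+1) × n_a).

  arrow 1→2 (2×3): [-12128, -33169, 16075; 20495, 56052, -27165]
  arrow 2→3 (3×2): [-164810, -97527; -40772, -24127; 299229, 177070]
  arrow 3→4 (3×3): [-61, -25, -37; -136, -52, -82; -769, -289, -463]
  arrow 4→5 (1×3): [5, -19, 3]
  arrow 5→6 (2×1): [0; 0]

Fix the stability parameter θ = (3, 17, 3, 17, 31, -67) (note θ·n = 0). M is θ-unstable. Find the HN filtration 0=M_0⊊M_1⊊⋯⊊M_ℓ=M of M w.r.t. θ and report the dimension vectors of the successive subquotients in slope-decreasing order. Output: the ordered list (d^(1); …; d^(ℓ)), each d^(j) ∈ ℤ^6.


Via rank(M_{q-1}∘⋯∘M_p): M ≅ I[1,1], I[1,3], I[1,5], I[3,4], I[4,4], I[6,6]^2.
μ_θ-semistable layers: μ^(1)=31; μ^(2)=17; μ^(3)=10; μ^(4)=3; μ^(5)=-67

((0, 0, 0, 0, 1, 0); (0, 0, 0, 3, 0, 0); (0, 2, 2, 0, 0, 0); (3, 0, 1, 0, 0, 0); (0, 0, 0, 0, 0, 2))


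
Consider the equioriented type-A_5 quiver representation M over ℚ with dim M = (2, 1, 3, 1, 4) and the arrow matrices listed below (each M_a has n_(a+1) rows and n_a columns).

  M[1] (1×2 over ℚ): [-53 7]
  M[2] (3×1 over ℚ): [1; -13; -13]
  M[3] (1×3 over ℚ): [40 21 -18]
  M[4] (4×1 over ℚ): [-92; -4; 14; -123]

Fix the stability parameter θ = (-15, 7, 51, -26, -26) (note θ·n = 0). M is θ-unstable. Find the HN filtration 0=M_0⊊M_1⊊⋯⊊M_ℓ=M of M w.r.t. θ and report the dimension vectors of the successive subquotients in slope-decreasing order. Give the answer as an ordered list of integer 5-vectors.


Barcode: M ≅ I[1,1], I[1,5], I[3,3]^2, I[5,5]^3. HN layers by μ_θ (4 steps, strictly decreasing):
  μ^(1)=51; μ^(2)=3/2; μ^(3)=-15; μ^(4)=-26

((0, 0, 2, 0, 0); (0, 1, 1, 1, 1); (2, 0, 0, 0, 0); (0, 0, 0, 0, 3))


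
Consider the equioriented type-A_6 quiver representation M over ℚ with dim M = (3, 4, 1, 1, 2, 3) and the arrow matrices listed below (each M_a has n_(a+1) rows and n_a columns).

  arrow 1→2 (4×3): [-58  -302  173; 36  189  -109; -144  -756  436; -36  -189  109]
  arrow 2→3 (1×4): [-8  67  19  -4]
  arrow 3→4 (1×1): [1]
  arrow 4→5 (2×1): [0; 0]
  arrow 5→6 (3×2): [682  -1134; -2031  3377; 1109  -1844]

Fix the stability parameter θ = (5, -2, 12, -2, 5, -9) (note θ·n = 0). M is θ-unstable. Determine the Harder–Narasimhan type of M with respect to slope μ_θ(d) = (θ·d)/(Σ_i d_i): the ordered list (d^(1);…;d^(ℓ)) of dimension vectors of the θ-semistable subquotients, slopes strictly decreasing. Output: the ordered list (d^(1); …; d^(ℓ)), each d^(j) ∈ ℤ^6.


Via rank(M_{q-1}∘⋯∘M_p): M ≅ I[1,1], I[1,2], I[1,4], I[2,2]^2, I[5,6]^2, I[6,6].
μ_θ-semistable layers: μ^(1)=5; μ^(2)=3/2; μ^(3)=-2; μ^(4)=-9

((1, 0, 1, 1, 0, 0); (2, 2, 0, 0, 0, 0); (0, 2, 0, 0, 2, 2); (0, 0, 0, 0, 0, 1))


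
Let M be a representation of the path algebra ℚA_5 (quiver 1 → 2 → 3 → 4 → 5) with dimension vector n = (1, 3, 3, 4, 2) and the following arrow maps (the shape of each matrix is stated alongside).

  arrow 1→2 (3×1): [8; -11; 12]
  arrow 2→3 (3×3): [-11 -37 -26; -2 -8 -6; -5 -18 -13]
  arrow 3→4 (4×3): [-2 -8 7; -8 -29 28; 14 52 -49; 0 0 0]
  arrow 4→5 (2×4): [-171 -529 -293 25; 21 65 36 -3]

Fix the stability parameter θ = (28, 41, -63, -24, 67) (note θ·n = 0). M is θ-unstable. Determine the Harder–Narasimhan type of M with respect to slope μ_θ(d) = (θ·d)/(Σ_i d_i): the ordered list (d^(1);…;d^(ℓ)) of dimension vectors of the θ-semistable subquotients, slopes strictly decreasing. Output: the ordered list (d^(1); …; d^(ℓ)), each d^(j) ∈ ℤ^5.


Interval decomposition of M: I[1,3], I[2,2], I[2,5], I[3,5], I[4,4]^2.
HN type (ℓ=6): μ^(1)=67; μ^(2)=41; μ^(3)=2; μ^(4)=-46/3; μ^(5)=-24; μ^(6)=-63

((0, 0, 0, 0, 2); (0, 1, 0, 0, 0); (1, 1, 1, 0, 0); (0, 1, 1, 1, 0); (0, 0, 0, 3, 0); (0, 0, 1, 0, 0))


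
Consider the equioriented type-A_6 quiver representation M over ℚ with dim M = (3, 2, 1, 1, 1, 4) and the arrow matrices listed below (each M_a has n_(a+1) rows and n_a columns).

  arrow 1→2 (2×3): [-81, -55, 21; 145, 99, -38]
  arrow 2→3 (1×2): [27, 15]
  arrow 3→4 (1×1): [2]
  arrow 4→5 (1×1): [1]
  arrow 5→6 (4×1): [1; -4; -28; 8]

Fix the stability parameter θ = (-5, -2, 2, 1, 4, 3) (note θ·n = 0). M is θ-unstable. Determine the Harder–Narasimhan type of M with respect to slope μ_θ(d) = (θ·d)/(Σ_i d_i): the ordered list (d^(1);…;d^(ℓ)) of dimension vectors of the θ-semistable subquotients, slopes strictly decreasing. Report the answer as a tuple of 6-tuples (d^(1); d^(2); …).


Barcode: M ≅ I[1,1], I[1,2], I[1,6], I[6,6]^3. HN layers by μ_θ (5 steps, strictly decreasing):
  μ^(1)=7/2; μ^(2)=3; μ^(3)=3/2; μ^(4)=-2; μ^(5)=-5

((0, 0, 0, 0, 1, 1); (0, 0, 0, 0, 0, 3); (0, 0, 1, 1, 0, 0); (0, 2, 0, 0, 0, 0); (3, 0, 0, 0, 0, 0))


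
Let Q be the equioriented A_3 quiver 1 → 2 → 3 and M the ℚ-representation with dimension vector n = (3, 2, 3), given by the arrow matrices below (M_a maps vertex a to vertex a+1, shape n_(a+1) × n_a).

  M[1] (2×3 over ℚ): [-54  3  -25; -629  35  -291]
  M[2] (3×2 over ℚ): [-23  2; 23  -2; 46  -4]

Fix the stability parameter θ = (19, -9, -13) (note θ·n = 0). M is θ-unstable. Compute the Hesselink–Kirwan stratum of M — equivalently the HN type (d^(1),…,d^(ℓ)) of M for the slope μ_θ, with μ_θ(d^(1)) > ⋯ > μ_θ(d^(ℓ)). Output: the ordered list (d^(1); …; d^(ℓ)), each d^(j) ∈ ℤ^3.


Via rank(M_{q-1}∘⋯∘M_p): M ≅ I[1,1], I[1,2], I[1,3], I[3,3]^2.
μ_θ-semistable layers: μ^(1)=19; μ^(2)=5; μ^(3)=-1; μ^(4)=-13

((1, 0, 0); (1, 1, 0); (1, 1, 1); (0, 0, 2))


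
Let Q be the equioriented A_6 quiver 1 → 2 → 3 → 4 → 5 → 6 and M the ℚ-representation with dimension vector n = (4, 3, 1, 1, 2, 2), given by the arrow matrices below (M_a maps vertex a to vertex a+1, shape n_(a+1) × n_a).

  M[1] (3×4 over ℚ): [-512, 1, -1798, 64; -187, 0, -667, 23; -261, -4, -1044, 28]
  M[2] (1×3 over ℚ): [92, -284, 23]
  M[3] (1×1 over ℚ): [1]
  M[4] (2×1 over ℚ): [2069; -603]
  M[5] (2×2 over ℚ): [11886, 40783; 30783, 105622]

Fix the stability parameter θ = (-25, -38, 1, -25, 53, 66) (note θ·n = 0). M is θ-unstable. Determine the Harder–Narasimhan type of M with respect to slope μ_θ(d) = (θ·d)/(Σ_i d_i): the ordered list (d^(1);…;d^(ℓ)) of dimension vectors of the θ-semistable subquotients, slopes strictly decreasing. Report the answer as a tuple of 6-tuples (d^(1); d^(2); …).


Interval decomposition of M: I[1,1], I[1,2]^2, I[1,6], I[5,6].
HN type (ℓ=5): μ^(1)=66; μ^(2)=53; μ^(3)=-12; μ^(4)=-25; μ^(5)=-63/2

((0, 0, 0, 0, 0, 2); (0, 0, 0, 0, 2, 0); (0, 0, 1, 1, 0, 0); (1, 0, 0, 0, 0, 0); (3, 3, 0, 0, 0, 0))


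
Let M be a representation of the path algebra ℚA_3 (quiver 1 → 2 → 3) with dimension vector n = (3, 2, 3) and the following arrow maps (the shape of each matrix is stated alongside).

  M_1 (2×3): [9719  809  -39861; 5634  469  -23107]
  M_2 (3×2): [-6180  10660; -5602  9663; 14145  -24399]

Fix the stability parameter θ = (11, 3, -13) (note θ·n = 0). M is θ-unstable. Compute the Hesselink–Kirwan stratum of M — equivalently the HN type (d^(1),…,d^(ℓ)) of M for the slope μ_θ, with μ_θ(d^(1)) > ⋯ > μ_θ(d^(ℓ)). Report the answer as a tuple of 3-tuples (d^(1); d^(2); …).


Via rank(M_{q-1}∘⋯∘M_p): M ≅ I[1,1], I[1,3]^2, I[3,3].
μ_θ-semistable layers: μ^(1)=11; μ^(2)=1/3; μ^(3)=-13

((1, 0, 0); (2, 2, 2); (0, 0, 1))


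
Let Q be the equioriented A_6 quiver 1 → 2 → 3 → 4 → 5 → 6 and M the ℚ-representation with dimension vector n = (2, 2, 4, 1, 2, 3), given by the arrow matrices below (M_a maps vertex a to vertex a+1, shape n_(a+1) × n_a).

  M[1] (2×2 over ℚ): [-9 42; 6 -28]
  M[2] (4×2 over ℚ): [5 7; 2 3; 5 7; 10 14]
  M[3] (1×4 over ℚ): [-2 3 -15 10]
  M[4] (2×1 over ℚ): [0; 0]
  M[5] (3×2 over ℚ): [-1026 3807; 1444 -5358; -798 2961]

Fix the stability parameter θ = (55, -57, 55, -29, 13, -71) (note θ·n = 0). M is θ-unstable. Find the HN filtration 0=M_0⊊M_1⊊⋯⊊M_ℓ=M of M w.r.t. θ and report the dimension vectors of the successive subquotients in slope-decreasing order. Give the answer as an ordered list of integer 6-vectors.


Barcode: M ≅ I[1,1], I[1,4], I[2,3], I[3,3]^2, I[5,5], I[5,6], I[6,6]^2. HN layers by μ_θ (6 steps, strictly decreasing):
  μ^(1)=55; μ^(2)=13; μ^(3)=-1; μ^(4)=-29; μ^(5)=-57; μ^(6)=-71

((1, 0, 3, 0, 0, 0); (0, 0, 1, 1, 1, 0); (1, 1, 0, 0, 0, 0); (0, 0, 0, 0, 1, 1); (0, 1, 0, 0, 0, 0); (0, 0, 0, 0, 0, 2))


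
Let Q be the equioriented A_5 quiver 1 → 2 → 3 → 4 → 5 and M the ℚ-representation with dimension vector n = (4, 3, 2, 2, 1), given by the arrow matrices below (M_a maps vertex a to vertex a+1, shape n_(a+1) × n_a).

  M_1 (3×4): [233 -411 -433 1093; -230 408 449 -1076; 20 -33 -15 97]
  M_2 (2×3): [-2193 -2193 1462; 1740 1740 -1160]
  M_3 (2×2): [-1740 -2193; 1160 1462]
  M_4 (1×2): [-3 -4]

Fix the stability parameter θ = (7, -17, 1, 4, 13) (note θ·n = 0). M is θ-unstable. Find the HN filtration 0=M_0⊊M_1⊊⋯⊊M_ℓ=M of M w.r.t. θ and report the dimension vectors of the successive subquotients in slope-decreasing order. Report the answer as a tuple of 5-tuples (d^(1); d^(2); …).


Via rank(M_{q-1}∘⋯∘M_p): M ≅ I[1,1], I[1,2]^2, I[1,3], I[3,5], I[4,4].
μ_θ-semistable layers: μ^(1)=13; μ^(2)=7; μ^(3)=4; μ^(4)=1; μ^(5)=-5

((0, 0, 0, 0, 1); (1, 0, 0, 0, 0); (0, 0, 0, 2, 0); (0, 0, 2, 0, 0); (3, 3, 0, 0, 0))


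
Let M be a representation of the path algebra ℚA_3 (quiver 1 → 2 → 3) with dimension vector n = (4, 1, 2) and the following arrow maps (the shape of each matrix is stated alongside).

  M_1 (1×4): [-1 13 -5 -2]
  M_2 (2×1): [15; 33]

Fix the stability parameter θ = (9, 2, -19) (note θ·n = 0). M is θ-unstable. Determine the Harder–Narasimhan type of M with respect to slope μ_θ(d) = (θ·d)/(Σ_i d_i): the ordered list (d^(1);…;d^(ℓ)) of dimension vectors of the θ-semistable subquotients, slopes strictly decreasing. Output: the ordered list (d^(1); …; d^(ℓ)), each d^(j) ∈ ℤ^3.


Via rank(M_{q-1}∘⋯∘M_p): M ≅ I[1,1]^3, I[1,3], I[3,3].
μ_θ-semistable layers: μ^(1)=9; μ^(2)=-8/3; μ^(3)=-19

((3, 0, 0); (1, 1, 1); (0, 0, 1))


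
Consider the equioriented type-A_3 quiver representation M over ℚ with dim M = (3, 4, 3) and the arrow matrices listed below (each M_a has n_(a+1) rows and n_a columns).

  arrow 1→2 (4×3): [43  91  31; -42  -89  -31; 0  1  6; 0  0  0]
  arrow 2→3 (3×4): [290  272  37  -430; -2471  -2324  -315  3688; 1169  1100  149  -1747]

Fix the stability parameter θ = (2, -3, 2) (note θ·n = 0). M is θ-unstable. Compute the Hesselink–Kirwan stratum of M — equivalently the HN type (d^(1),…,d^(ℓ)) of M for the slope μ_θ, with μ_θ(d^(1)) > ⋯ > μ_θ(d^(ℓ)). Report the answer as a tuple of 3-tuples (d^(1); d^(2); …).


Interval decomposition of M: I[1,2], I[1,3]^2, I[2,3].
HN type (ℓ=3): μ^(1)=2; μ^(2)=-1/2; μ^(3)=-3

((0, 0, 3); (3, 3, 0); (0, 1, 0))


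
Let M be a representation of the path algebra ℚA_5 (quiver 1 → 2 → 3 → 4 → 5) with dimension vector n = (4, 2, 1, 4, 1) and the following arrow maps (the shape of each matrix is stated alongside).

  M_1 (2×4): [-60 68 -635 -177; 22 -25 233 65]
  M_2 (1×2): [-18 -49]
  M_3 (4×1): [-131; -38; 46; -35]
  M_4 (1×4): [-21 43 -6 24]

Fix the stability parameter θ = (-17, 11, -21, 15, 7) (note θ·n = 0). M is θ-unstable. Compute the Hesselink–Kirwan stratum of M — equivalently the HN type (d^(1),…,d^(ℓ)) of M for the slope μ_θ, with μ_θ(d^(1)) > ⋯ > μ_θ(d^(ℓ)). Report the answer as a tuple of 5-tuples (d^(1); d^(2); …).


Via rank(M_{q-1}∘⋯∘M_p): M ≅ I[1,1]^2, I[1,2], I[1,5], I[4,4]^3.
μ_θ-semistable layers: μ^(1)=15; μ^(2)=11; μ^(3)=-5; μ^(4)=-17

((0, 0, 0, 3, 0); (0, 1, 0, 1, 1); (0, 1, 1, 0, 0); (4, 0, 0, 0, 0))


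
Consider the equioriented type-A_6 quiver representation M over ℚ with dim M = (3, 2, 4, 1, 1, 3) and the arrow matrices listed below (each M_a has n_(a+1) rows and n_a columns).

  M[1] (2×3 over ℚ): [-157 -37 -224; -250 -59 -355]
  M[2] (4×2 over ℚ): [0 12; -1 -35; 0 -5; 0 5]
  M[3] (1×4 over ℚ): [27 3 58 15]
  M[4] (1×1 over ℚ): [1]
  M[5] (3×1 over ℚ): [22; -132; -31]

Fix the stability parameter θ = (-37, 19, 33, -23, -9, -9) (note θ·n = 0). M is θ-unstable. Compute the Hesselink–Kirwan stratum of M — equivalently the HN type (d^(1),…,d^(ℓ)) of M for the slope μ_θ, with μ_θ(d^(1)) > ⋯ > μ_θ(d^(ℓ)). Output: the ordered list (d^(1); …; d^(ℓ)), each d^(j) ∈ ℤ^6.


Barcode: M ≅ I[1,1], I[1,3], I[1,6], I[3,3]^2, I[6,6]^2. HN layers by μ_θ (5 steps, strictly decreasing):
  μ^(1)=33; μ^(2)=19; μ^(3)=11/5; μ^(4)=-9; μ^(5)=-37

((0, 0, 3, 0, 0, 0); (0, 1, 0, 0, 0, 0); (0, 1, 1, 1, 1, 1); (0, 0, 0, 0, 0, 2); (3, 0, 0, 0, 0, 0))


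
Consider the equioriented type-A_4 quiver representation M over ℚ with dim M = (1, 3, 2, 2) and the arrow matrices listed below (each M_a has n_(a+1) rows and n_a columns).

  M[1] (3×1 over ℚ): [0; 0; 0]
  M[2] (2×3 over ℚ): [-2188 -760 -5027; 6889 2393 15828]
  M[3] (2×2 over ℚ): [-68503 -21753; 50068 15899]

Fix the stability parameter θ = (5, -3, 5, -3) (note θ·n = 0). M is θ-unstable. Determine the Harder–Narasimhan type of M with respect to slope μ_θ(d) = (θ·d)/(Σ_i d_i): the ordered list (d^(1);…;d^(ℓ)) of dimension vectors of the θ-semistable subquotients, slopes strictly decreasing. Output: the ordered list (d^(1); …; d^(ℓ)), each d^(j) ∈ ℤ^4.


Via rank(M_{q-1}∘⋯∘M_p): M ≅ I[1,1], I[2,2], I[2,4]^2.
μ_θ-semistable layers: μ^(1)=5; μ^(2)=1; μ^(3)=-3

((1, 0, 0, 0); (0, 0, 2, 2); (0, 3, 0, 0))


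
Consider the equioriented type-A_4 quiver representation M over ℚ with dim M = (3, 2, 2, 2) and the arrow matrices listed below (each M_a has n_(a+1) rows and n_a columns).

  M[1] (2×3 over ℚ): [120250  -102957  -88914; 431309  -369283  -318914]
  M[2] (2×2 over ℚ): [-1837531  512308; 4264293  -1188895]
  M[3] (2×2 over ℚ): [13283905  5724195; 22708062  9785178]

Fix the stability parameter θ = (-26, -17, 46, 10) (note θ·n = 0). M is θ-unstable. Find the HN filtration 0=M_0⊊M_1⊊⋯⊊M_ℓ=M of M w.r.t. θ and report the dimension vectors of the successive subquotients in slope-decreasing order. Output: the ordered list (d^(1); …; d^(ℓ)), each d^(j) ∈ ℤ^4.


Via rank(M_{q-1}∘⋯∘M_p): M ≅ I[1,1], I[1,3], I[1,4], I[4,4].
μ_θ-semistable layers: μ^(1)=46; μ^(2)=28; μ^(3)=10; μ^(4)=-17; μ^(5)=-26

((0, 0, 1, 0); (0, 0, 1, 1); (0, 0, 0, 1); (0, 2, 0, 0); (3, 0, 0, 0))


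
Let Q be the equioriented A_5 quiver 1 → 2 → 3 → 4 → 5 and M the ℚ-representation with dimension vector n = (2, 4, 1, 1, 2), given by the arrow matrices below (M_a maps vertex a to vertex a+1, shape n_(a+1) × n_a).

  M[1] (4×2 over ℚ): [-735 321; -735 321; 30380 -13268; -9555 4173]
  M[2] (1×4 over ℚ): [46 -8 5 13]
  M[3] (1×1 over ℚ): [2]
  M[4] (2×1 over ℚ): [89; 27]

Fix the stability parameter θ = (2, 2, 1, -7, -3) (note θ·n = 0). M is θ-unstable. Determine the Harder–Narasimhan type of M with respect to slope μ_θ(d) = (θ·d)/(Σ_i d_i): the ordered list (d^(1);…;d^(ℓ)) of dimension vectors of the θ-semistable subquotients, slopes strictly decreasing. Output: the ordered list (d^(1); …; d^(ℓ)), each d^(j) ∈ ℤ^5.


Interval decomposition of M: I[1,1], I[1,5], I[2,2]^3, I[5,5].
HN type (ℓ=3): μ^(1)=2; μ^(2)=-1; μ^(3)=-3

((1, 3, 0, 0, 0); (1, 1, 1, 1, 1); (0, 0, 0, 0, 1))


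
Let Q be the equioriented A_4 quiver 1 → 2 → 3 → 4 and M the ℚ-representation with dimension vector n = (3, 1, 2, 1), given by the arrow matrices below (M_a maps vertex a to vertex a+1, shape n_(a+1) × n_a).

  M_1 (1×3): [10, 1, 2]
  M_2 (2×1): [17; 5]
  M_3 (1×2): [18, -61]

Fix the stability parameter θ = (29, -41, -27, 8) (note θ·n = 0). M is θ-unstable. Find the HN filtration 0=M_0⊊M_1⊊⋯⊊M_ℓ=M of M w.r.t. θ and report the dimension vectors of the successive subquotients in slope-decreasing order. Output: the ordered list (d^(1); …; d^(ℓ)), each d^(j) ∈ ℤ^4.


Via rank(M_{q-1}∘⋯∘M_p): M ≅ I[1,1]^2, I[1,4], I[3,3].
μ_θ-semistable layers: μ^(1)=29; μ^(2)=8; μ^(3)=-13; μ^(4)=-27

((2, 0, 0, 0); (0, 0, 0, 1); (1, 1, 1, 0); (0, 0, 1, 0))


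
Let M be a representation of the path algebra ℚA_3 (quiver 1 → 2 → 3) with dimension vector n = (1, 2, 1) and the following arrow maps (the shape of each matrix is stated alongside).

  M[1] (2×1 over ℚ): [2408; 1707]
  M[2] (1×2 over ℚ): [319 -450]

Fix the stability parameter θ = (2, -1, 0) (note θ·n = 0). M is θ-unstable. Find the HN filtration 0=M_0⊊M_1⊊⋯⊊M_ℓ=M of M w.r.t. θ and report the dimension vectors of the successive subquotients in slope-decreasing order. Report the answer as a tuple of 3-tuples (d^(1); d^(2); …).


Interval decomposition of M: I[1,3], I[2,2].
HN type (ℓ=2): μ^(1)=1/3; μ^(2)=-1

((1, 1, 1); (0, 1, 0))


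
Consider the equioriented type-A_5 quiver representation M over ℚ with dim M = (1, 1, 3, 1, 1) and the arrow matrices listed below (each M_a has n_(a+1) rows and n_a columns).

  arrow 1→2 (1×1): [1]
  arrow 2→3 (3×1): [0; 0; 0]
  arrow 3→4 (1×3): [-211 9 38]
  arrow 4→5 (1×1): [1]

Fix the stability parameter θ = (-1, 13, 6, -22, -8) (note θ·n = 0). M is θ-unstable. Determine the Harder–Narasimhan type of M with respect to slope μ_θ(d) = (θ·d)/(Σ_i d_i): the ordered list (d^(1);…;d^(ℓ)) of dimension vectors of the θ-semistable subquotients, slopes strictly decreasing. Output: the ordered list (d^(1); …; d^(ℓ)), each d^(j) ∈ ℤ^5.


Interval decomposition of M: I[1,2], I[3,3]^2, I[3,5].
HN type (ℓ=4): μ^(1)=13; μ^(2)=6; μ^(3)=-1; μ^(4)=-8

((0, 1, 0, 0, 0); (0, 0, 2, 0, 0); (1, 0, 0, 0, 0); (0, 0, 1, 1, 1))


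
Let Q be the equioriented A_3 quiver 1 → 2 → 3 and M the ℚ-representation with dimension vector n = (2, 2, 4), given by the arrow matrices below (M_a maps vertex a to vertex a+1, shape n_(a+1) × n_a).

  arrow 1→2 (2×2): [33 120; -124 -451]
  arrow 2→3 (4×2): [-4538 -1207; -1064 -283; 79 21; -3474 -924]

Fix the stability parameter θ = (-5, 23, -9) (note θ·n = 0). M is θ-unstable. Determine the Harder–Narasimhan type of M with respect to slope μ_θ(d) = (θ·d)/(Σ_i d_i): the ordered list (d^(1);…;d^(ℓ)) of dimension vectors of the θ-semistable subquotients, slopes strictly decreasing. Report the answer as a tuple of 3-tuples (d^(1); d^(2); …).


Interval decomposition of M: I[1,3]^2, I[3,3]^2.
HN type (ℓ=3): μ^(1)=7; μ^(2)=-5; μ^(3)=-9

((0, 2, 2); (2, 0, 0); (0, 0, 2))


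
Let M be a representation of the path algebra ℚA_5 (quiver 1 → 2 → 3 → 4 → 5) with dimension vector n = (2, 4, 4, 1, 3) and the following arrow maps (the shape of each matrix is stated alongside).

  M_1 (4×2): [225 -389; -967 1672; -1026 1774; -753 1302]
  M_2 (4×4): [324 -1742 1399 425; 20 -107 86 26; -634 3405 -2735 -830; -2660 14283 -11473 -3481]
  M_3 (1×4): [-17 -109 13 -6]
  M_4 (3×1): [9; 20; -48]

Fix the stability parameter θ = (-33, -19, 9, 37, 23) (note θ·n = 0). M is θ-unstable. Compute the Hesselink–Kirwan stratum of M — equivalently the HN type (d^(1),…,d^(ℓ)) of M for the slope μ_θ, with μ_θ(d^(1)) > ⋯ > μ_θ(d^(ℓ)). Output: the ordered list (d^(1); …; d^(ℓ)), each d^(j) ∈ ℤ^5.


Via rank(M_{q-1}∘⋯∘M_p): M ≅ I[1,2], I[1,5], I[2,3]^2, I[3,3], I[5,5]^2.
μ_θ-semistable layers: μ^(1)=30; μ^(2)=23; μ^(3)=9; μ^(4)=-19; μ^(5)=-33

((0, 0, 0, 1, 1); (0, 0, 0, 0, 2); (0, 0, 4, 0, 0); (0, 4, 0, 0, 0); (2, 0, 0, 0, 0))


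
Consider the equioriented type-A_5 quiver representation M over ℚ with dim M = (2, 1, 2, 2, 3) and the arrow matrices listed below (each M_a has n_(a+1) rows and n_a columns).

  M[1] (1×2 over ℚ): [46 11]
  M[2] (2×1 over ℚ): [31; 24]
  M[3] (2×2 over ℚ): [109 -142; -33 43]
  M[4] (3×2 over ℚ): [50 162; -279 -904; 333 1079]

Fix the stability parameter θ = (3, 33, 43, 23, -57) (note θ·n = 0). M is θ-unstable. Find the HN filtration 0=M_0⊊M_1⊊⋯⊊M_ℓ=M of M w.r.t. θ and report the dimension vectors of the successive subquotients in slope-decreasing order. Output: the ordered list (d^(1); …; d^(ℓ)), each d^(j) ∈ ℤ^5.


Interval decomposition of M: I[1,1], I[1,5], I[3,5], I[5,5].
HN type (ℓ=3): μ^(1)=21/2; μ^(2)=3; μ^(3)=-57

((0, 1, 1, 1, 1); (2, 0, 1, 1, 1); (0, 0, 0, 0, 1))
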